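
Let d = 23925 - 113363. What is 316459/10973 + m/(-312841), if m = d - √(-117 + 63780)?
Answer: 99982753193/3432804293 + √63663/312841 ≈ 29.126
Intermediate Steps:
d = -89438
m = -89438 - √63663 (m = -89438 - √(-117 + 63780) = -89438 - √63663 ≈ -89690.)
316459/10973 + m/(-312841) = 316459/10973 + (-89438 - √63663)/(-312841) = 316459*(1/10973) + (-89438 - √63663)*(-1/312841) = 316459/10973 + (89438/312841 + √63663/312841) = 99982753193/3432804293 + √63663/312841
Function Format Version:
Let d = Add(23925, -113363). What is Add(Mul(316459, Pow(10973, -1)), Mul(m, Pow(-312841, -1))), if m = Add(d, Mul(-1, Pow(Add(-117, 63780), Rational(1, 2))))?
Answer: Add(Rational(99982753193, 3432804293), Mul(Rational(1, 312841), Pow(63663, Rational(1, 2)))) ≈ 29.126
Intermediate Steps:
d = -89438
m = Add(-89438, Mul(-1, Pow(63663, Rational(1, 2)))) (m = Add(-89438, Mul(-1, Pow(Add(-117, 63780), Rational(1, 2)))) = Add(-89438, Mul(-1, Pow(63663, Rational(1, 2)))) ≈ -89690.)
Add(Mul(316459, Pow(10973, -1)), Mul(m, Pow(-312841, -1))) = Add(Mul(316459, Pow(10973, -1)), Mul(Add(-89438, Mul(-1, Pow(63663, Rational(1, 2)))), Pow(-312841, -1))) = Add(Mul(316459, Rational(1, 10973)), Mul(Add(-89438, Mul(-1, Pow(63663, Rational(1, 2)))), Rational(-1, 312841))) = Add(Rational(316459, 10973), Add(Rational(89438, 312841), Mul(Rational(1, 312841), Pow(63663, Rational(1, 2))))) = Add(Rational(99982753193, 3432804293), Mul(Rational(1, 312841), Pow(63663, Rational(1, 2))))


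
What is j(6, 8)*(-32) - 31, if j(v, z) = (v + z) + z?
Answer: -735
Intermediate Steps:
j(v, z) = v + 2*z
j(6, 8)*(-32) - 31 = (6 + 2*8)*(-32) - 31 = (6 + 16)*(-32) - 31 = 22*(-32) - 31 = -704 - 31 = -735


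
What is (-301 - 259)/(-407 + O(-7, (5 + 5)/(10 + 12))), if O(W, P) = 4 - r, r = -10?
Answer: 560/393 ≈ 1.4249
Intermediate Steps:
O(W, P) = 14 (O(W, P) = 4 - 1*(-10) = 4 + 10 = 14)
(-301 - 259)/(-407 + O(-7, (5 + 5)/(10 + 12))) = (-301 - 259)/(-407 + 14) = -560/(-393) = -560*(-1/393) = 560/393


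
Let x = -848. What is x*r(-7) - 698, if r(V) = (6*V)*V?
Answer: -250010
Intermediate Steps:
r(V) = 6*V²
x*r(-7) - 698 = -5088*(-7)² - 698 = -5088*49 - 698 = -848*294 - 698 = -249312 - 698 = -250010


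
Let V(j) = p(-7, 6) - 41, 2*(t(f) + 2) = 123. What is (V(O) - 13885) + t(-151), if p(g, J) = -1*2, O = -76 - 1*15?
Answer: -27737/2 ≈ -13869.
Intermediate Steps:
t(f) = 119/2 (t(f) = -2 + (½)*123 = -2 + 123/2 = 119/2)
O = -91 (O = -76 - 15 = -91)
p(g, J) = -2
V(j) = -43 (V(j) = -2 - 41 = -43)
(V(O) - 13885) + t(-151) = (-43 - 13885) + 119/2 = -13928 + 119/2 = -27737/2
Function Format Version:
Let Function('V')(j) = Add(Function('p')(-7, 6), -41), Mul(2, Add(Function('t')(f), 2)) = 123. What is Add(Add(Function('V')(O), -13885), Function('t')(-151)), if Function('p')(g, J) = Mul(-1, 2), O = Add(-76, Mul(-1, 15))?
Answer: Rational(-27737, 2) ≈ -13869.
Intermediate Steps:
Function('t')(f) = Rational(119, 2) (Function('t')(f) = Add(-2, Mul(Rational(1, 2), 123)) = Add(-2, Rational(123, 2)) = Rational(119, 2))
O = -91 (O = Add(-76, -15) = -91)
Function('p')(g, J) = -2
Function('V')(j) = -43 (Function('V')(j) = Add(-2, -41) = -43)
Add(Add(Function('V')(O), -13885), Function('t')(-151)) = Add(Add(-43, -13885), Rational(119, 2)) = Add(-13928, Rational(119, 2)) = Rational(-27737, 2)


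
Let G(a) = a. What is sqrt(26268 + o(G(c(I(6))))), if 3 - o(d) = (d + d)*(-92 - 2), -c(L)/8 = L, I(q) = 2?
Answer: sqrt(23263) ≈ 152.52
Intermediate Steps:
c(L) = -8*L
o(d) = 3 + 188*d (o(d) = 3 - (d + d)*(-92 - 2) = 3 - 2*d*(-94) = 3 - (-188)*d = 3 + 188*d)
sqrt(26268 + o(G(c(I(6))))) = sqrt(26268 + (3 + 188*(-8*2))) = sqrt(26268 + (3 + 188*(-16))) = sqrt(26268 + (3 - 3008)) = sqrt(26268 - 3005) = sqrt(23263)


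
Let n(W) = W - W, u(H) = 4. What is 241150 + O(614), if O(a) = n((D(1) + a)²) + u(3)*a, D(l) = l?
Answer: 243606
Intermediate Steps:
n(W) = 0
O(a) = 4*a (O(a) = 0 + 4*a = 4*a)
241150 + O(614) = 241150 + 4*614 = 241150 + 2456 = 243606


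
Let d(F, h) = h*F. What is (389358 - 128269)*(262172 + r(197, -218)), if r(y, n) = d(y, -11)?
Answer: 67884445445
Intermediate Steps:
d(F, h) = F*h
r(y, n) = -11*y (r(y, n) = y*(-11) = -11*y)
(389358 - 128269)*(262172 + r(197, -218)) = (389358 - 128269)*(262172 - 11*197) = 261089*(262172 - 2167) = 261089*260005 = 67884445445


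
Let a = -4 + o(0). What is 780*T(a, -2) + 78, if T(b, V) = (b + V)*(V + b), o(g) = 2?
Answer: 12558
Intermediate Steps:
a = -2 (a = -4 + 2 = -2)
T(b, V) = (V + b)² (T(b, V) = (V + b)*(V + b) = (V + b)²)
780*T(a, -2) + 78 = 780*(-2 - 2)² + 78 = 780*(-4)² + 78 = 780*16 + 78 = 12480 + 78 = 12558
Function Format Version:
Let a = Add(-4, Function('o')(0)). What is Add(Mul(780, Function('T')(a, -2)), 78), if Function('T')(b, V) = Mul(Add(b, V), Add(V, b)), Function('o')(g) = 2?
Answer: 12558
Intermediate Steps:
a = -2 (a = Add(-4, 2) = -2)
Function('T')(b, V) = Pow(Add(V, b), 2) (Function('T')(b, V) = Mul(Add(V, b), Add(V, b)) = Pow(Add(V, b), 2))
Add(Mul(780, Function('T')(a, -2)), 78) = Add(Mul(780, Pow(Add(-2, -2), 2)), 78) = Add(Mul(780, Pow(-4, 2)), 78) = Add(Mul(780, 16), 78) = Add(12480, 78) = 12558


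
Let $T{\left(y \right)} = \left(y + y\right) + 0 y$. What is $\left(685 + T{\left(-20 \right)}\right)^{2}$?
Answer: $416025$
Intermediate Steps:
$T{\left(y \right)} = 2 y$ ($T{\left(y \right)} = 2 y + 0 = 2 y$)
$\left(685 + T{\left(-20 \right)}\right)^{2} = \left(685 + 2 \left(-20\right)\right)^{2} = \left(685 - 40\right)^{2} = 645^{2} = 416025$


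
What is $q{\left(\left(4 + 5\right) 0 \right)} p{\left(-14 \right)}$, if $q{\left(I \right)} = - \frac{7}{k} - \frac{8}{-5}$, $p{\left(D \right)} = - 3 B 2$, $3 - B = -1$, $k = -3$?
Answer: $- \frac{472}{5} \approx -94.4$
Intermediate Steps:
$B = 4$ ($B = 3 - -1 = 3 + 1 = 4$)
$p{\left(D \right)} = -24$ ($p{\left(D \right)} = \left(-3\right) 4 \cdot 2 = \left(-12\right) 2 = -24$)
$q{\left(I \right)} = \frac{59}{15}$ ($q{\left(I \right)} = - \frac{7}{-3} - \frac{8}{-5} = \left(-7\right) \left(- \frac{1}{3}\right) - - \frac{8}{5} = \frac{7}{3} + \frac{8}{5} = \frac{59}{15}$)
$q{\left(\left(4 + 5\right) 0 \right)} p{\left(-14 \right)} = \frac{59}{15} \left(-24\right) = - \frac{472}{5}$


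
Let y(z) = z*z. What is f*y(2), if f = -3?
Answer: -12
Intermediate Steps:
y(z) = z²
f*y(2) = -3*2² = -3*4 = -12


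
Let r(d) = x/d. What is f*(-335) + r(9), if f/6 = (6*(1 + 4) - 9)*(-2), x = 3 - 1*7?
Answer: 759776/9 ≈ 84420.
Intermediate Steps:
x = -4 (x = 3 - 7 = -4)
f = -252 (f = 6*((6*(1 + 4) - 9)*(-2)) = 6*((6*5 - 9)*(-2)) = 6*((30 - 9)*(-2)) = 6*(21*(-2)) = 6*(-42) = -252)
r(d) = -4/d
f*(-335) + r(9) = -252*(-335) - 4/9 = 84420 - 4*1/9 = 84420 - 4/9 = 759776/9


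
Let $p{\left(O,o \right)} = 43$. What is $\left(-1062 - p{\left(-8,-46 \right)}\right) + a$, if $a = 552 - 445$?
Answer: $-998$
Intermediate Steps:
$a = 107$
$\left(-1062 - p{\left(-8,-46 \right)}\right) + a = \left(-1062 - 43\right) + 107 = -1105 + 107 = -998$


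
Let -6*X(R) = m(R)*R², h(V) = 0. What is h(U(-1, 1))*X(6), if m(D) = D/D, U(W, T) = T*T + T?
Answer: 0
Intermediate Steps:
U(W, T) = T + T² (U(W, T) = T² + T = T + T²)
m(D) = 1
X(R) = -R²/6
h(U(-1, 1))*X(6) = 0*(-⅙*6²) = 0*(-⅙*36) = 0*(-6) = 0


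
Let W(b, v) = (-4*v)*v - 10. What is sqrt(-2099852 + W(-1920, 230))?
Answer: I*sqrt(2311462) ≈ 1520.3*I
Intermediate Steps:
W(b, v) = -10 - 4*v**2 (W(b, v) = -4*v**2 - 10 = -10 - 4*v**2)
sqrt(-2099852 + W(-1920, 230)) = sqrt(-2099852 + (-10 - 4*230**2)) = sqrt(-2099852 + (-10 - 4*52900)) = sqrt(-2099852 + (-10 - 211600)) = sqrt(-2099852 - 211610) = sqrt(-2311462) = I*sqrt(2311462)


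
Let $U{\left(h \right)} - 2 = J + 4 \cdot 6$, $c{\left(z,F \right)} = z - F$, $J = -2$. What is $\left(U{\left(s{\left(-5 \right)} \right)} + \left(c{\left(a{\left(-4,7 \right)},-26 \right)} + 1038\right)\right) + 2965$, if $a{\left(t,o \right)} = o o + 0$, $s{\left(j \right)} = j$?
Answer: $4102$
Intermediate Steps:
$a{\left(t,o \right)} = o^{2}$ ($a{\left(t,o \right)} = o^{2} + 0 = o^{2}$)
$U{\left(h \right)} = 24$ ($U{\left(h \right)} = 2 + \left(-2 + 4 \cdot 6\right) = 2 + \left(-2 + 24\right) = 2 + 22 = 24$)
$\left(U{\left(s{\left(-5 \right)} \right)} + \left(c{\left(a{\left(-4,7 \right)},-26 \right)} + 1038\right)\right) + 2965 = \left(24 + \left(\left(7^{2} - -26\right) + 1038\right)\right) + 2965 = \left(24 + \left(\left(49 + 26\right) + 1038\right)\right) + 2965 = \left(24 + \left(75 + 1038\right)\right) + 2965 = \left(24 + 1113\right) + 2965 = 1137 + 2965 = 4102$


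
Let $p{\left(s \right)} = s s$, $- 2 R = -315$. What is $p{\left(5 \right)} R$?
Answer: $\frac{7875}{2} \approx 3937.5$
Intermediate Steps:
$R = \frac{315}{2}$ ($R = \left(- \frac{1}{2}\right) \left(-315\right) = \frac{315}{2} \approx 157.5$)
$p{\left(s \right)} = s^{2}$
$p{\left(5 \right)} R = 5^{2} \cdot \frac{315}{2} = 25 \cdot \frac{315}{2} = \frac{7875}{2}$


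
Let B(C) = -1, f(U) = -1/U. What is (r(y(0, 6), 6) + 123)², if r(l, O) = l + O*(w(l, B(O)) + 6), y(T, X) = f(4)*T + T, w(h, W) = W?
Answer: 23409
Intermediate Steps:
y(T, X) = 3*T/4 (y(T, X) = (-1/4)*T + T = (-1*¼)*T + T = -T/4 + T = 3*T/4)
r(l, O) = l + 5*O (r(l, O) = l + O*(-1 + 6) = l + O*5 = l + 5*O)
(r(y(0, 6), 6) + 123)² = (((¾)*0 + 5*6) + 123)² = ((0 + 30) + 123)² = (30 + 123)² = 153² = 23409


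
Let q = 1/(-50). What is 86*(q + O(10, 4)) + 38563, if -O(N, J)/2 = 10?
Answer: 921032/25 ≈ 36841.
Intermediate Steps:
O(N, J) = -20 (O(N, J) = -2*10 = -20)
q = -1/50 ≈ -0.020000
86*(q + O(10, 4)) + 38563 = 86*(-1/50 - 20) + 38563 = 86*(-1001/50) + 38563 = -43043/25 + 38563 = 921032/25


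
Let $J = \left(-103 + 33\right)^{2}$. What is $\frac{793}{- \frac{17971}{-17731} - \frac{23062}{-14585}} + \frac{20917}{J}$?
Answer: $\frac{1018903513509869}{3287994849300} \approx 309.89$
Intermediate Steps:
$J = 4900$ ($J = \left(-70\right)^{2} = 4900$)
$\frac{793}{- \frac{17971}{-17731} - \frac{23062}{-14585}} + \frac{20917}{J} = \frac{793}{- \frac{17971}{-17731} - \frac{23062}{-14585}} + \frac{20917}{4900} = \frac{793}{\left(-17971\right) \left(- \frac{1}{17731}\right) - - \frac{23062}{14585}} + 20917 \cdot \frac{1}{4900} = \frac{793}{\frac{17971}{17731} + \frac{23062}{14585}} + \frac{20917}{4900} = \frac{793}{\frac{671019357}{258606635}} + \frac{20917}{4900} = 793 \cdot \frac{258606635}{671019357} + \frac{20917}{4900} = \frac{205075061555}{671019357} + \frac{20917}{4900} = \frac{1018903513509869}{3287994849300}$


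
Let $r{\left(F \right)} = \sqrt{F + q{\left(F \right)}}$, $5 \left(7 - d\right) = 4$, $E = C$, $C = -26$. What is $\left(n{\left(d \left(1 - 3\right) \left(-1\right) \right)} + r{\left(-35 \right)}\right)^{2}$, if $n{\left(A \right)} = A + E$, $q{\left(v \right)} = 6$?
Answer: $\frac{3899}{25} - \frac{136 i \sqrt{29}}{5} \approx 155.96 - 146.48 i$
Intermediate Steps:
$E = -26$
$d = \frac{31}{5}$ ($d = 7 - \frac{4}{5} = \frac{31}{5} \approx 6.2$)
$n{\left(A \right)} = -26 + A$ ($n{\left(A \right)} = A - 26 = -26 + A$)
$r{\left(F \right)} = \sqrt{6 + F}$ ($r{\left(F \right)} = \sqrt{F + 6} = \sqrt{6 + F}$)
$\left(n{\left(d \left(1 - 3\right) \left(-1\right) \right)} + r{\left(-35 \right)}\right)^{2} = \left(\left(-26 + \frac{31 \left(1 - 3\right)}{5} \left(-1\right)\right) + \sqrt{6 - 35}\right)^{2} = \left(\left(-26 + \frac{31}{5} \left(-2\right) \left(-1\right)\right) + \sqrt{-29}\right)^{2} = \left(\left(-26 - - \frac{62}{5}\right) + i \sqrt{29}\right)^{2} = \left(\left(-26 + \frac{62}{5}\right) + i \sqrt{29}\right)^{2} = \left(- \frac{68}{5} + i \sqrt{29}\right)^{2}$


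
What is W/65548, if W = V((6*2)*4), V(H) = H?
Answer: 12/16387 ≈ 0.00073229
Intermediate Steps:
W = 48 (W = (6*2)*4 = 12*4 = 48)
W/65548 = 48/65548 = 48*(1/65548) = 12/16387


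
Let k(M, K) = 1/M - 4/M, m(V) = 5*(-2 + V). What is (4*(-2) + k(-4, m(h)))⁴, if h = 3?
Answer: 707281/256 ≈ 2762.8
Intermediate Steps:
m(V) = -10 + 5*V
k(M, K) = -3/M (k(M, K) = 1/M - 4/M = -3/M)
(4*(-2) + k(-4, m(h)))⁴ = (4*(-2) - 3/(-4))⁴ = (-8 - 3*(-¼))⁴ = (-8 + ¾)⁴ = (-29/4)⁴ = 707281/256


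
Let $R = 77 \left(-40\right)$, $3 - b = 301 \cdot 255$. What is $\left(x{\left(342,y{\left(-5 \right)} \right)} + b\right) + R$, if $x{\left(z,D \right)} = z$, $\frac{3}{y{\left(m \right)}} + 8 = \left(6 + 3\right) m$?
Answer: $-79490$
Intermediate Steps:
$y{\left(m \right)} = \frac{3}{-8 + 9 m}$ ($y{\left(m \right)} = \frac{3}{-8 + \left(6 + 3\right) m} = \frac{3}{-8 + 9 m}$)
$b = -76752$ ($b = 3 - 301 \cdot 255 = 3 - 76755 = -76752$)
$R = -3080$
$\left(x{\left(342,y{\left(-5 \right)} \right)} + b\right) + R = \left(342 - 76752\right) - 3080 = -76410 - 3080 = -79490$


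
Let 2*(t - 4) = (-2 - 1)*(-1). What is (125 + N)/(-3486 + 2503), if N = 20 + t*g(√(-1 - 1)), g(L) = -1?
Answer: -279/1966 ≈ -0.14191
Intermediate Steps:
t = 11/2 (t = 4 + ((-2 - 1)*(-1))/2 = 4 + (-3*(-1))/2 = 4 + (½)*3 = 4 + 3/2 = 11/2 ≈ 5.5000)
N = 29/2 (N = 20 + (11/2)*(-1) = 20 - 11/2 = 29/2 ≈ 14.500)
(125 + N)/(-3486 + 2503) = (125 + 29/2)/(-3486 + 2503) = (279/2)/(-983) = (279/2)*(-1/983) = -279/1966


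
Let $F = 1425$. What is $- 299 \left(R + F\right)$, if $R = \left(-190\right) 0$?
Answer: $-426075$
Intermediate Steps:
$R = 0$
$- 299 \left(R + F\right) = - 299 \left(0 + 1425\right) = \left(-299\right) 1425 = -426075$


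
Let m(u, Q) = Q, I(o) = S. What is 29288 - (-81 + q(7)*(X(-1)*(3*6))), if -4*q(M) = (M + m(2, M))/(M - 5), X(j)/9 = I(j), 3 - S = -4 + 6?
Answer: 59305/2 ≈ 29653.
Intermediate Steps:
S = 1 (S = 3 - (-4 + 6) = 3 - 1*2 = 3 - 2 = 1)
I(o) = 1
X(j) = 9 (X(j) = 9*1 = 9)
q(M) = -M/(2*(-5 + M)) (q(M) = -(M + M)/(4*(M - 5)) = -2*M/(4*(-5 + M)) = -M/(2*(-5 + M)))
29288 - (-81 + q(7)*(X(-1)*(3*6))) = 29288 - (-81 + (-1*7/(-10 + 2*7))*(9*(3*6))) = 29288 - (-81 + (-1*7/(-10 + 14))*(9*18)) = 29288 - (-81 - 1*7/4*162) = 29288 - (-81 - 1*7*1/4*162) = 29288 - (-81 - 7/4*162) = 29288 - (-81 - 567/2) = 29288 - 1*(-729/2) = 29288 + 729/2 = 59305/2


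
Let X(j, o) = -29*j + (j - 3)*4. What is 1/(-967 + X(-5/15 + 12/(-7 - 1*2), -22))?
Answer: -3/2812 ≈ -0.0010669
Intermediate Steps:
X(j, o) = -12 - 25*j (X(j, o) = -29*j + (-3 + j)*4 = -29*j + (-12 + 4*j) = -12 - 25*j)
1/(-967 + X(-5/15 + 12/(-7 - 1*2), -22)) = 1/(-967 + (-12 - 25*(-5/15 + 12/(-7 - 1*2)))) = 1/(-967 + (-12 - 25*(-5*1/15 + 12/(-7 - 2)))) = 1/(-967 + (-12 - 25*(-⅓ + 12/(-9)))) = 1/(-967 + (-12 - 25*(-⅓ + 12*(-⅑)))) = 1/(-967 + (-12 - 25*(-⅓ - 4/3))) = 1/(-967 + (-12 - 25*(-5/3))) = 1/(-967 + (-12 + 125/3)) = 1/(-967 + 89/3) = 1/(-2812/3) = -3/2812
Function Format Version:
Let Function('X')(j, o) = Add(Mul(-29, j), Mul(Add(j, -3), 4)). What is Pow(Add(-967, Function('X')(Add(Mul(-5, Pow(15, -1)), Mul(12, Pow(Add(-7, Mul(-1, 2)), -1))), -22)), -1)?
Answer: Rational(-3, 2812) ≈ -0.0010669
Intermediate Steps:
Function('X')(j, o) = Add(-12, Mul(-25, j)) (Function('X')(j, o) = Add(Mul(-29, j), Mul(Add(-3, j), 4)) = Add(Mul(-29, j), Add(-12, Mul(4, j))) = Add(-12, Mul(-25, j)))
Pow(Add(-967, Function('X')(Add(Mul(-5, Pow(15, -1)), Mul(12, Pow(Add(-7, Mul(-1, 2)), -1))), -22)), -1) = Pow(Add(-967, Add(-12, Mul(-25, Add(Mul(-5, Pow(15, -1)), Mul(12, Pow(Add(-7, Mul(-1, 2)), -1)))))), -1) = Pow(Add(-967, Add(-12, Mul(-25, Add(Mul(-5, Rational(1, 15)), Mul(12, Pow(Add(-7, -2), -1)))))), -1) = Pow(Add(-967, Add(-12, Mul(-25, Add(Rational(-1, 3), Mul(12, Pow(-9, -1)))))), -1) = Pow(Add(-967, Add(-12, Mul(-25, Add(Rational(-1, 3), Mul(12, Rational(-1, 9)))))), -1) = Pow(Add(-967, Add(-12, Mul(-25, Add(Rational(-1, 3), Rational(-4, 3))))), -1) = Pow(Add(-967, Add(-12, Mul(-25, Rational(-5, 3)))), -1) = Pow(Add(-967, Add(-12, Rational(125, 3))), -1) = Pow(Add(-967, Rational(89, 3)), -1) = Pow(Rational(-2812, 3), -1) = Rational(-3, 2812)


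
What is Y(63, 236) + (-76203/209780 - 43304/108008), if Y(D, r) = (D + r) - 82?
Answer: 612431676417/2832239780 ≈ 216.24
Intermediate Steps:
Y(D, r) = -82 + D + r
Y(63, 236) + (-76203/209780 - 43304/108008) = (-82 + 63 + 236) + (-76203/209780 - 43304/108008) = 217 + (-76203*1/209780 - 43304*1/108008) = 217 + (-76203/209780 - 5413/13501) = 217 - 2164355843/2832239780 = 612431676417/2832239780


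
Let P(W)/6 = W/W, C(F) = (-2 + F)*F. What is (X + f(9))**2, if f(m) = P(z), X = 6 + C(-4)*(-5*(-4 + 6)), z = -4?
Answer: 51984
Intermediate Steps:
C(F) = F*(-2 + F)
P(W) = 6 (P(W) = 6*(W/W) = 6*1 = 6)
X = -234 (X = 6 + (-4*(-2 - 4))*(-5*(-4 + 6)) = 6 + (-4*(-6))*(-5*2) = 6 + 24*(-10) = 6 - 240 = -234)
f(m) = 6
(X + f(9))**2 = (-234 + 6)**2 = (-228)**2 = 51984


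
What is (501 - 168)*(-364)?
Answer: -121212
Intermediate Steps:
(501 - 168)*(-364) = 333*(-364) = -121212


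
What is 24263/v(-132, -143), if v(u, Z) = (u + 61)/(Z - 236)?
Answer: 9195677/71 ≈ 1.2952e+5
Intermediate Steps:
v(u, Z) = (61 + u)/(-236 + Z)
24263/v(-132, -143) = 24263/(((61 - 132)/(-236 - 143))) = 24263/((-71/(-379))) = 24263/((-1/379*(-71))) = 24263/(71/379) = 24263*(379/71) = 9195677/71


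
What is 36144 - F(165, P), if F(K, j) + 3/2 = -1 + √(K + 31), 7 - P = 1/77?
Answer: 72265/2 ≈ 36133.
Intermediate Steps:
P = 538/77 (P = 7 - 1/77 = 538/77 ≈ 6.9870)
F(K, j) = -5/2 + √(31 + K) (F(K, j) = -3/2 + (-1 + √(K + 31)) = -3/2 + (-1 + √(31 + K)) = -5/2 + √(31 + K))
36144 - F(165, P) = 36144 - (-5/2 + √(31 + 165)) = 36144 - (-5/2 + √196) = 36144 - (-5/2 + 14) = 36144 - 1*23/2 = 36144 - 23/2 = 72265/2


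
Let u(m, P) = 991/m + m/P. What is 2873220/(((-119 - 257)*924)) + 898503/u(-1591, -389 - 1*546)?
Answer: 172753781124625/207406958 ≈ 8.3292e+5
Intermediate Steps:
2873220/(((-119 - 257)*924)) + 898503/u(-1591, -389 - 1*546) = 2873220/(((-119 - 257)*924)) + 898503/(991/(-1591) - 1591/(-389 - 1*546)) = 2873220/((-376*924)) + 898503/(991*(-1/1591) - 1591/(-389 - 546)) = 2873220/(-347424) + 898503/(-991/1591 - 1591/(-935)) = 2873220*(-1/347424) + 898503/(-991/1591 - 1591*(-1/935)) = -34205/4136 + 898503/(-991/1591 + 1591/935) = -34205/4136 + 898503/(1604696/1487585) = -34205/4136 + 898503*(1487585/1604696) = -34205/4136 + 1336599585255/1604696 = 172753781124625/207406958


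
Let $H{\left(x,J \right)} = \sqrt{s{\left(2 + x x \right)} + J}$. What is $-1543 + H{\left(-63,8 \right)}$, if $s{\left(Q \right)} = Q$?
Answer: $-1543 + \sqrt{3979} \approx -1479.9$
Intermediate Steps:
$H{\left(x,J \right)} = \sqrt{2 + J + x^{2}}$ ($H{\left(x,J \right)} = \sqrt{\left(2 + x x\right) + J} = \sqrt{\left(2 + x^{2}\right) + J} = \sqrt{2 + J + x^{2}}$)
$-1543 + H{\left(-63,8 \right)} = -1543 + \sqrt{2 + 8 + \left(-63\right)^{2}} = -1543 + \sqrt{2 + 8 + 3969} = -1543 + \sqrt{3979}$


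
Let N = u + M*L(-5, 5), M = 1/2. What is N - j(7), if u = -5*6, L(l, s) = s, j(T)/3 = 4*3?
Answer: -127/2 ≈ -63.500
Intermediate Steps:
j(T) = 36 (j(T) = 3*(4*3) = 3*12 = 36)
u = -30
M = ½ ≈ 0.50000
N = -55/2 (N = -30 + (½)*5 = -30 + 5/2 = -55/2 ≈ -27.500)
N - j(7) = -55/2 - 1*36 = -55/2 - 36 = -127/2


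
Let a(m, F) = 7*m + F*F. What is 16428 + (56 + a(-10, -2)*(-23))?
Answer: 18002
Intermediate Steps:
a(m, F) = F² + 7*m (a(m, F) = 7*m + F² = F² + 7*m)
16428 + (56 + a(-10, -2)*(-23)) = 16428 + (56 + ((-2)² + 7*(-10))*(-23)) = 16428 + (56 + (4 - 70)*(-23)) = 16428 + (56 - 66*(-23)) = 16428 + (56 + 1518) = 16428 + 1574 = 18002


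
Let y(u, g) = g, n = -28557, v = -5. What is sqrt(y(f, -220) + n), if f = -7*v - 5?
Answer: I*sqrt(28777) ≈ 169.64*I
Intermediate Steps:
f = 30 (f = -7*(-5) - 5 = 35 - 5 = 30)
sqrt(y(f, -220) + n) = sqrt(-220 - 28557) = sqrt(-28777) = I*sqrt(28777)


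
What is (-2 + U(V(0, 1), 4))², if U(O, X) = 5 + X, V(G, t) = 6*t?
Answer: 49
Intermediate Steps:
(-2 + U(V(0, 1), 4))² = (-2 + (5 + 4))² = (-2 + 9)² = 7² = 49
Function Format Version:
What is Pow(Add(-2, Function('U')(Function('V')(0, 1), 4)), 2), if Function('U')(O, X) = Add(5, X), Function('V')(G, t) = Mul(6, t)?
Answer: 49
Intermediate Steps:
Pow(Add(-2, Function('U')(Function('V')(0, 1), 4)), 2) = Pow(Add(-2, Add(5, 4)), 2) = Pow(Add(-2, 9), 2) = Pow(7, 2) = 49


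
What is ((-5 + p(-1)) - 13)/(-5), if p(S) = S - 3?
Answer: 22/5 ≈ 4.4000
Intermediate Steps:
p(S) = -3 + S
((-5 + p(-1)) - 13)/(-5) = ((-5 + (-3 - 1)) - 13)/(-5) = -((-5 - 4) - 13)/5 = -(-9 - 13)/5 = -1/5*(-22) = 22/5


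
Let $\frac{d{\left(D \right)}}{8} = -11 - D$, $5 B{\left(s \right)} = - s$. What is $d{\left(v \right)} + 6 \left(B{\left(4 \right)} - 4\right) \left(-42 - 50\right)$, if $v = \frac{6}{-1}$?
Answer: $\frac{13048}{5} \approx 2609.6$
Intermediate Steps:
$B{\left(s \right)} = - \frac{s}{5}$ ($B{\left(s \right)} = \frac{\left(-1\right) s}{5} = - \frac{s}{5}$)
$v = -6$ ($v = 6 \left(-1\right) = -6$)
$d{\left(D \right)} = -88 - 8 D$ ($d{\left(D \right)} = 8 \left(-11 - D\right) = -88 - 8 D$)
$d{\left(v \right)} + 6 \left(B{\left(4 \right)} - 4\right) \left(-42 - 50\right) = \left(-88 - -48\right) + 6 \left(\left(- \frac{1}{5}\right) 4 - 4\right) \left(-42 - 50\right) = \left(-88 + 48\right) + 6 \left(- \frac{4}{5} - 4\right) \left(-42 - 50\right) = -40 + 6 \left(- \frac{24}{5}\right) \left(-92\right) = -40 - - \frac{13248}{5} = -40 + \frac{13248}{5} = \frac{13048}{5}$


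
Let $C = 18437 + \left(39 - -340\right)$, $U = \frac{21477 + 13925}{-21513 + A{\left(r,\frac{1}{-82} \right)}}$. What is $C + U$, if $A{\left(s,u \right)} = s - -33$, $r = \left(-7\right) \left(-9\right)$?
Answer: $\frac{402946870}{21417} \approx 18814.0$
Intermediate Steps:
$r = 63$
$A{\left(s,u \right)} = 33 + s$ ($A{\left(s,u \right)} = s + 33 = 33 + s$)
$U = - \frac{35402}{21417}$ ($U = \frac{21477 + 13925}{-21513 + \left(33 + 63\right)} = \frac{35402}{-21513 + 96} = \frac{35402}{-21417} = 35402 \left(- \frac{1}{21417}\right) = - \frac{35402}{21417} \approx -1.653$)
$C = 18816$ ($C = 18437 + \left(39 + 340\right) = 18437 + 379 = 18816$)
$C + U = 18816 - \frac{35402}{21417} = \frac{402946870}{21417}$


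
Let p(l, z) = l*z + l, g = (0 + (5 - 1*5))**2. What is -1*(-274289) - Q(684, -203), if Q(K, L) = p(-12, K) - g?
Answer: 282509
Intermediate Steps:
g = 0 (g = (0 + (5 - 5))**2 = (0 + 0)**2 = 0**2 = 0)
p(l, z) = l + l*z
Q(K, L) = -12 - 12*K (Q(K, L) = -12*(1 + K) - 1*0 = (-12 - 12*K) + 0 = -12 - 12*K)
-1*(-274289) - Q(684, -203) = -1*(-274289) - (-12 - 12*684) = 274289 - (-12 - 8208) = 274289 - 1*(-8220) = 274289 + 8220 = 282509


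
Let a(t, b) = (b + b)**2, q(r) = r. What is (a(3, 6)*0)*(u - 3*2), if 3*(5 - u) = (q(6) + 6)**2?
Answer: 0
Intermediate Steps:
a(t, b) = 4*b**2 (a(t, b) = (2*b)**2 = 4*b**2)
u = -43 (u = 5 - (6 + 6)**2/3 = 5 - 1/3*12**2 = 5 - 1/3*144 = 5 - 48 = -43)
(a(3, 6)*0)*(u - 3*2) = ((4*6**2)*0)*(-43 - 3*2) = ((4*36)*0)*(-43 - 6) = (144*0)*(-49) = 0*(-49) = 0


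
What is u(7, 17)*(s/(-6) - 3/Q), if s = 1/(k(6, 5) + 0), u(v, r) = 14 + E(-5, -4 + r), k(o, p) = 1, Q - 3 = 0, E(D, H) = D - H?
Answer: 14/3 ≈ 4.6667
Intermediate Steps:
Q = 3 (Q = 3 + 0 = 3)
u(v, r) = 13 - r (u(v, r) = 14 + (-5 - (-4 + r)) = 14 + (-5 + (4 - r)) = 14 + (-1 - r) = 13 - r)
s = 1 (s = 1/(1 + 0) = 1/1 = 1)
u(7, 17)*(s/(-6) - 3/Q) = (13 - 1*17)*(1/(-6) - 3/3) = (13 - 17)*(1*(-1/6) - 3*1/3) = -4*(-1/6 - 1) = -4*(-7/6) = 14/3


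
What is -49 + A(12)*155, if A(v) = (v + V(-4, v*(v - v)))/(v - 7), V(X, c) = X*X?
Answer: 819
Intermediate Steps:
V(X, c) = X**2
A(v) = (16 + v)/(-7 + v) (A(v) = (v + (-4)**2)/(v - 7) = (v + 16)/(-7 + v) = (16 + v)/(-7 + v))
-49 + A(12)*155 = -49 + ((16 + 12)/(-7 + 12))*155 = -49 + (28/5)*155 = -49 + 868 = 819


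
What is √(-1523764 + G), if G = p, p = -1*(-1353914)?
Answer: 5*I*√6794 ≈ 412.13*I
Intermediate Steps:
p = 1353914
G = 1353914
√(-1523764 + G) = √(-1523764 + 1353914) = √(-169850) = 5*I*√6794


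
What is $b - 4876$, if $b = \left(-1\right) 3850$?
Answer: $-8726$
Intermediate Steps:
$b = -3850$
$b - 4876 = -3850 - 4876 = -8726$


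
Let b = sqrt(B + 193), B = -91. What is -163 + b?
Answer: -163 + sqrt(102) ≈ -152.90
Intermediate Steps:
b = sqrt(102) (b = sqrt(-91 + 193) = sqrt(102) ≈ 10.100)
-163 + b = -163 + sqrt(102)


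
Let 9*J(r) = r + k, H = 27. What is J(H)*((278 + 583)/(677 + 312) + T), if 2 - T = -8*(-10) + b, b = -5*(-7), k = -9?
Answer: -221792/989 ≈ -224.26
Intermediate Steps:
J(r) = -1 + r/9 (J(r) = (r - 9)/9 = (-9 + r)/9 = -1 + r/9)
b = 35
T = -113 (T = 2 - (-8*(-10) + 35) = 2 - (80 + 35) = 2 - 1*115 = 2 - 115 = -113)
J(H)*((278 + 583)/(677 + 312) + T) = (-1 + (⅑)*27)*((278 + 583)/(677 + 312) - 113) = (-1 + 3)*(861/989 - 113) = 2*(861*(1/989) - 113) = 2*(861/989 - 113) = 2*(-110896/989) = -221792/989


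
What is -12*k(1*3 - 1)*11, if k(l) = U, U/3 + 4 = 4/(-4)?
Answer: 1980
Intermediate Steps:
U = -15 (U = -12 + 3*(4/(-4)) = -12 + 3*(4*(-¼)) = -12 + 3*(-1) = -12 - 3 = -15)
k(l) = -15
-12*k(1*3 - 1)*11 = -12*(-15)*11 = 180*11 = 1980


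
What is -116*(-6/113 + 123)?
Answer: -1611588/113 ≈ -14262.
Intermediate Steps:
-116*(-6/113 + 123) = -116*13893/113 = -1611588/113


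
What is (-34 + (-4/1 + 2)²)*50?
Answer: -1500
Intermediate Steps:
(-34 + (-4/1 + 2)²)*50 = (-34 + (-4*1 + 2)²)*50 = (-34 + (-4 + 2)²)*50 = (-34 + (-2)²)*50 = (-34 + 4)*50 = -30*50 = -1500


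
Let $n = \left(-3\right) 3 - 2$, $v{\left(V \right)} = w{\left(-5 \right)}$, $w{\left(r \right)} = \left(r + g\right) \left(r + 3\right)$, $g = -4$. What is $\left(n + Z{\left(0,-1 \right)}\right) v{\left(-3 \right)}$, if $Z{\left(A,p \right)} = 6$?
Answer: $-90$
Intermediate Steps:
$w{\left(r \right)} = \left(-4 + r\right) \left(3 + r\right)$ ($w{\left(r \right)} = \left(r - 4\right) \left(r + 3\right) = \left(-4 + r\right) \left(3 + r\right)$)
$v{\left(V \right)} = 18$ ($v{\left(V \right)} = -12 + \left(-5\right)^{2} - -5 = -12 + 25 + 5 = 18$)
$n = -11$ ($n = -9 - 2 = -11$)
$\left(n + Z{\left(0,-1 \right)}\right) v{\left(-3 \right)} = \left(-11 + 6\right) 18 = \left(-5\right) 18 = -90$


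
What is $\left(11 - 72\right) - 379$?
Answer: $-440$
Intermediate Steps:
$\left(11 - 72\right) - 379 = -61 - 379 = -440$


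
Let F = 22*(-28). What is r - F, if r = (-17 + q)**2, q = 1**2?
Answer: 872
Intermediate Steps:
q = 1
F = -616
r = 256 (r = (-17 + 1)**2 = (-16)**2 = 256)
r - F = 256 - 1*(-616) = 256 + 616 = 872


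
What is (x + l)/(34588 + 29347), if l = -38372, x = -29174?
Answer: -67546/63935 ≈ -1.0565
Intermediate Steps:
(x + l)/(34588 + 29347) = (-29174 - 38372)/(34588 + 29347) = -67546/63935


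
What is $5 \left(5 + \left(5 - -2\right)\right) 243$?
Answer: $14580$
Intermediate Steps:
$5 \left(5 + \left(5 - -2\right)\right) 243 = 5 \left(5 + \left(5 + 2\right)\right) 243 = 5 \left(5 + 7\right) 243 = 5 \cdot 12 \cdot 243 = 60 \cdot 243 = 14580$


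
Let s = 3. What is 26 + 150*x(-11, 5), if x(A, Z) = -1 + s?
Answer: 326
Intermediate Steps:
x(A, Z) = 2 (x(A, Z) = -1 + 3 = 2)
26 + 150*x(-11, 5) = 26 + 150*2 = 26 + 300 = 326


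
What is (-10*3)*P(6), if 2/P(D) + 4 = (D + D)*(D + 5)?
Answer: -15/32 ≈ -0.46875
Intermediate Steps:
P(D) = 2/(-4 + 2*D*(5 + D)) (P(D) = 2/(-4 + (D + D)*(D + 5)) = 2/(-4 + (2*D)*(5 + D)) = 2/(-4 + 2*D*(5 + D)))
(-10*3)*P(6) = (-10*3)/(-2 + 6² + 5*6) = -30/(-2 + 36 + 30) = -30/64 = -30*1/64 = -15/32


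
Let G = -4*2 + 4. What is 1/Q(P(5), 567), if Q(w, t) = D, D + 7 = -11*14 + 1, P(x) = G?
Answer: -1/160 ≈ -0.0062500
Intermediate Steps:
G = -4 (G = -8 + 4 = -4)
P(x) = -4
D = -160 (D = -7 + (-11*14 + 1) = -7 + (-154 + 1) = -7 - 153 = -160)
Q(w, t) = -160
1/Q(P(5), 567) = 1/(-160) = -1/160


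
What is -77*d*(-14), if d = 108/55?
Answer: 10584/5 ≈ 2116.8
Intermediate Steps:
d = 108/55 (d = 108*(1/55) = 108/55 ≈ 1.9636)
-77*d*(-14) = -77*108/55*(-14) = -756/5*(-14) = 10584/5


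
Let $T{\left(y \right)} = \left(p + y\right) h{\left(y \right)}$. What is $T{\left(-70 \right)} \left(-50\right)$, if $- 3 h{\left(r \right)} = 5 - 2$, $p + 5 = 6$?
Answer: $-3450$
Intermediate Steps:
$p = 1$ ($p = -5 + 6 = 1$)
$h{\left(r \right)} = -1$ ($h{\left(r \right)} = - \frac{5 - 2}{3} = \left(- \frac{1}{3}\right) 3 = -1$)
$T{\left(y \right)} = -1 - y$ ($T{\left(y \right)} = \left(1 + y\right) \left(-1\right) = -1 - y$)
$T{\left(-70 \right)} \left(-50\right) = \left(-1 - -70\right) \left(-50\right) = \left(-1 + 70\right) \left(-50\right) = 69 \left(-50\right) = -3450$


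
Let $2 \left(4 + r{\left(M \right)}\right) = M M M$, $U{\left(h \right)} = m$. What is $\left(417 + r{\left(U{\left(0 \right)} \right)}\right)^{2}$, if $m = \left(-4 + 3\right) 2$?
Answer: $167281$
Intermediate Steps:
$m = -2$ ($m = \left(-1\right) 2 = -2$)
$U{\left(h \right)} = -2$
$r{\left(M \right)} = -4 + \frac{M^{3}}{2}$ ($r{\left(M \right)} = -4 + \frac{M M M}{2} = -4 + \frac{M^{2} M}{2} = -4 + \frac{M^{3}}{2}$)
$\left(417 + r{\left(U{\left(0 \right)} \right)}\right)^{2} = \left(417 - \left(4 - \frac{\left(-2\right)^{3}}{2}\right)\right)^{2} = \left(417 + \left(-4 + \frac{1}{2} \left(-8\right)\right)\right)^{2} = \left(417 - 8\right)^{2} = 409^{2} = 167281$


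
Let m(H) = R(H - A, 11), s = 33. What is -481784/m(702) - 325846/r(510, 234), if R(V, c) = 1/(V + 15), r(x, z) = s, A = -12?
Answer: -11590603534/33 ≈ -3.5123e+8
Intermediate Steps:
r(x, z) = 33
R(V, c) = 1/(15 + V)
m(H) = 1/(27 + H) (m(H) = 1/(15 + (H - 1*(-12))) = 1/(15 + (H + 12)) = 1/(15 + (12 + H)) = 1/(27 + H))
-481784/m(702) - 325846/r(510, 234) = -481784/(1/(27 + 702)) - 325846/33 = -481784/(1/729) - 325846*1/33 = -481784/1/729 - 325846/33 = -481784*729 - 325846/33 = -351220536 - 325846/33 = -11590603534/33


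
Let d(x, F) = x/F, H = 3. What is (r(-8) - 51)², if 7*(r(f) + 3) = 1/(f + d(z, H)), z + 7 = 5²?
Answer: 573049/196 ≈ 2923.7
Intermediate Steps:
z = 18 (z = -7 + 5² = -7 + 25 = 18)
r(f) = -3 + 1/(7*(6 + f)) (r(f) = -3 + 1/(7*(f + 18/3)) = -3 + 1/(7*(f + 18*(⅓))) = -3 + 1/(7*(f + 6)) = -3 + 1/(7*(6 + f)))
(r(-8) - 51)² = ((-125 - 21*(-8))/(7*(6 - 8)) - 51)² = ((⅐)*(-125 + 168)/(-2) - 51)² = ((⅐)*(-½)*43 - 51)² = (-43/14 - 51)² = (-757/14)² = 573049/196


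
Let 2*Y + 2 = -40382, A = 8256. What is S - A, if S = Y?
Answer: -28448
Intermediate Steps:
Y = -20192 (Y = -1 + (½)*(-40382) = -1 - 20191 = -20192)
S = -20192
S - A = -20192 - 1*8256 = -20192 - 8256 = -28448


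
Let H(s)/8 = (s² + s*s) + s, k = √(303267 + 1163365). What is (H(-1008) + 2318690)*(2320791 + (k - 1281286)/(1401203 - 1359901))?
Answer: 889873459380259700/20651 + 18567650*√366658/20651 ≈ 4.3091e+13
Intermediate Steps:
k = 2*√366658 (k = √1466632 = 2*√366658 ≈ 1211.0)
H(s) = 8*s + 16*s² (H(s) = 8*((s² + s*s) + s) = 8*((s² + s²) + s) = 8*(2*s² + s) = 8*(s + 2*s²) = 8*s + 16*s²)
(H(-1008) + 2318690)*(2320791 + (k - 1281286)/(1401203 - 1359901)) = (8*(-1008)*(1 + 2*(-1008)) + 2318690)*(2320791 + (2*√366658 - 1281286)/(1401203 - 1359901)) = (8*(-1008)*(1 - 2016) + 2318690)*(2320791 + (-1281286 + 2*√366658)/41302) = (8*(-1008)*(-2015) + 2318690)*(2320791 + (-1281286 + 2*√366658)*(1/41302)) = (16248960 + 2318690)*(2320791 + (-640643/20651 + √366658/20651)) = 18567650*(47926014298/20651 + √366658/20651) = 889873459380259700/20651 + 18567650*√366658/20651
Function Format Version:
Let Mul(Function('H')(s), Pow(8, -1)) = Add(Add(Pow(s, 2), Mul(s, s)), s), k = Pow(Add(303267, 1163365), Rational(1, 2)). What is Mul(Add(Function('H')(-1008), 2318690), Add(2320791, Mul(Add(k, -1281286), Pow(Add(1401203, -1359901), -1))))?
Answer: Add(Rational(889873459380259700, 20651), Mul(Rational(18567650, 20651), Pow(366658, Rational(1, 2)))) ≈ 4.3091e+13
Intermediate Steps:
k = Mul(2, Pow(366658, Rational(1, 2))) (k = Pow(1466632, Rational(1, 2)) = Mul(2, Pow(366658, Rational(1, 2))) ≈ 1211.0)
Function('H')(s) = Add(Mul(8, s), Mul(16, Pow(s, 2))) (Function('H')(s) = Mul(8, Add(Add(Pow(s, 2), Mul(s, s)), s)) = Mul(8, Add(Add(Pow(s, 2), Pow(s, 2)), s)) = Mul(8, Add(Mul(2, Pow(s, 2)), s)) = Mul(8, Add(s, Mul(2, Pow(s, 2)))) = Add(Mul(8, s), Mul(16, Pow(s, 2))))
Mul(Add(Function('H')(-1008), 2318690), Add(2320791, Mul(Add(k, -1281286), Pow(Add(1401203, -1359901), -1)))) = Mul(Add(Mul(8, -1008, Add(1, Mul(2, -1008))), 2318690), Add(2320791, Mul(Add(Mul(2, Pow(366658, Rational(1, 2))), -1281286), Pow(Add(1401203, -1359901), -1)))) = Mul(Add(Mul(8, -1008, Add(1, -2016)), 2318690), Add(2320791, Mul(Add(-1281286, Mul(2, Pow(366658, Rational(1, 2)))), Pow(41302, -1)))) = Mul(Add(Mul(8, -1008, -2015), 2318690), Add(2320791, Mul(Add(-1281286, Mul(2, Pow(366658, Rational(1, 2)))), Rational(1, 41302)))) = Mul(Add(16248960, 2318690), Add(2320791, Add(Rational(-640643, 20651), Mul(Rational(1, 20651), Pow(366658, Rational(1, 2)))))) = Mul(18567650, Add(Rational(47926014298, 20651), Mul(Rational(1, 20651), Pow(366658, Rational(1, 2))))) = Add(Rational(889873459380259700, 20651), Mul(Rational(18567650, 20651), Pow(366658, Rational(1, 2))))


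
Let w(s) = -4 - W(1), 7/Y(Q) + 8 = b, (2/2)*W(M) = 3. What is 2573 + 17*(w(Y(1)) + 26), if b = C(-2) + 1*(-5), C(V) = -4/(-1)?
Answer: 2896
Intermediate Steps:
C(V) = 4 (C(V) = -4*(-1) = 4)
W(M) = 3
b = -1 (b = 4 + 1*(-5) = 4 - 5 = -1)
Y(Q) = -7/9 (Y(Q) = 7/(-8 - 1) = 7/(-9) = 7*(-⅑) = -7/9)
w(s) = -7 (w(s) = -4 - 1*3 = -4 - 3 = -7)
2573 + 17*(w(Y(1)) + 26) = 2573 + 17*(-7 + 26) = 2573 + 17*19 = 2573 + 323 = 2896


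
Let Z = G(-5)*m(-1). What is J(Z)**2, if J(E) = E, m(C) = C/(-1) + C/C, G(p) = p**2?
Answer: 2500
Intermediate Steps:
m(C) = 1 - C (m(C) = C*(-1) + 1 = -C + 1 = 1 - C)
Z = 50 (Z = (-5)**2*(1 - 1*(-1)) = 25*(1 + 1) = 25*2 = 50)
J(Z)**2 = 50**2 = 2500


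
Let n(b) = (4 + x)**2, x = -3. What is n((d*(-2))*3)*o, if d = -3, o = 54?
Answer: 54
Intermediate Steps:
n(b) = 1 (n(b) = (4 - 3)**2 = 1**2 = 1)
n((d*(-2))*3)*o = 1*54 = 54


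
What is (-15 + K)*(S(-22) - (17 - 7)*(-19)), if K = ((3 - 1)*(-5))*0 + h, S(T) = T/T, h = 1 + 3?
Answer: -2101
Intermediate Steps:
h = 4
S(T) = 1
K = 4 (K = ((3 - 1)*(-5))*0 + 4 = (2*(-5))*0 + 4 = -10*0 + 4 = 0 + 4 = 4)
(-15 + K)*(S(-22) - (17 - 7)*(-19)) = (-15 + 4)*(1 - (17 - 7)*(-19)) = -11*(1 - 10*(-19)) = -11*(1 - 1*(-190)) = -11*(1 + 190) = -11*191 = -2101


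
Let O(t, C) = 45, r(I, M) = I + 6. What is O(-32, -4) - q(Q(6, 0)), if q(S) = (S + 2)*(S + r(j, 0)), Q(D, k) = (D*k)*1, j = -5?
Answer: 43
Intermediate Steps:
r(I, M) = 6 + I
Q(D, k) = D*k
q(S) = (1 + S)*(2 + S) (q(S) = (S + 2)*(S + (6 - 5)) = (2 + S)*(S + 1) = (2 + S)*(1 + S) = (1 + S)*(2 + S))
O(-32, -4) - q(Q(6, 0)) = 45 - (2 + (6*0)² + 3*(6*0)) = 45 - (2 + 0² + 3*0) = 45 - (2 + 0 + 0) = 45 - 1*2 = 45 - 2 = 43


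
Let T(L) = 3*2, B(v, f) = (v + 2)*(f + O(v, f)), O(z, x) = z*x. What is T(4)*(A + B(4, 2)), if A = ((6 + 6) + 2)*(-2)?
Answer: 192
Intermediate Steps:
O(z, x) = x*z
B(v, f) = (2 + v)*(f + f*v) (B(v, f) = (v + 2)*(f + f*v) = (2 + v)*(f + f*v))
T(L) = 6
A = -28 (A = (12 + 2)*(-2) = 14*(-2) = -28)
T(4)*(A + B(4, 2)) = 6*(-28 + 2*(2 + 4**2 + 3*4)) = 6*(-28 + 2*(2 + 16 + 12)) = 6*(-28 + 2*30) = 6*(-28 + 60) = 6*32 = 192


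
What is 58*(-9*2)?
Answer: -1044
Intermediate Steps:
58*(-9*2) = 58*(-18) = -1044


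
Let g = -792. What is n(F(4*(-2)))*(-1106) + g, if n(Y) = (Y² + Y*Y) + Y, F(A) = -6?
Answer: -73788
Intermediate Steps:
n(Y) = Y + 2*Y² (n(Y) = (Y² + Y²) + Y = 2*Y² + Y = Y + 2*Y²)
n(F(4*(-2)))*(-1106) + g = -6*(1 + 2*(-6))*(-1106) - 792 = -6*(1 - 12)*(-1106) - 792 = -6*(-11)*(-1106) - 792 = 66*(-1106) - 792 = -72996 - 792 = -73788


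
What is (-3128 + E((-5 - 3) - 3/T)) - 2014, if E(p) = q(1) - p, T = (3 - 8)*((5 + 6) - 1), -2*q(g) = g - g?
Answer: -256703/50 ≈ -5134.1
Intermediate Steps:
q(g) = 0 (q(g) = -(g - g)/2 = -1/2*0 = 0)
T = -50 (T = -5*(11 - 1) = -5*10 = -50)
E(p) = -p (E(p) = 0 - p = -p)
(-3128 + E((-5 - 3) - 3/T)) - 2014 = (-3128 - ((-5 - 3) - 3/(-50))) - 2014 = (-3128 - (-8 - 3*(-1/50))) - 2014 = (-3128 - (-8 + 3/50)) - 2014 = (-3128 - 1*(-397/50)) - 2014 = (-3128 + 397/50) - 2014 = -156003/50 - 2014 = -256703/50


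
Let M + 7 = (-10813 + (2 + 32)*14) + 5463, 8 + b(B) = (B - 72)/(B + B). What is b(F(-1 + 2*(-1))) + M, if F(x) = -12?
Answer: -9771/2 ≈ -4885.5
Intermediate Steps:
b(B) = -8 + (-72 + B)/(2*B) (b(B) = -8 + (B - 72)/(B + B) = -8 + (-72 + B)/((2*B)) = -8 + (-72 + B)*(1/(2*B)) = -8 + (-72 + B)/(2*B))
M = -4881 (M = -7 + ((-10813 + (2 + 32)*14) + 5463) = -7 + ((-10813 + 34*14) + 5463) = -7 + ((-10813 + 476) + 5463) = -7 + (-10337 + 5463) = -7 - 4874 = -4881)
b(F(-1 + 2*(-1))) + M = (-15/2 - 36/(-12)) - 4881 = (-15/2 - 36*(-1/12)) - 4881 = (-15/2 + 3) - 4881 = -9/2 - 4881 = -9771/2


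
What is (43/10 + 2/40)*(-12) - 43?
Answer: -476/5 ≈ -95.200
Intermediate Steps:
(43/10 + 2/40)*(-12) - 43 = (43*(1/10) + 2*(1/40))*(-12) - 43 = (43/10 + 1/20)*(-12) - 43 = (87/20)*(-12) - 43 = -261/5 - 43 = -476/5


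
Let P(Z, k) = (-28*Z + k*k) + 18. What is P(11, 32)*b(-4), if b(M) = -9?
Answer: -6606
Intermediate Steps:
P(Z, k) = 18 + k**2 - 28*Z (P(Z, k) = (-28*Z + k**2) + 18 = (k**2 - 28*Z) + 18 = 18 + k**2 - 28*Z)
P(11, 32)*b(-4) = (18 + 32**2 - 28*11)*(-9) = (18 + 1024 - 308)*(-9) = 734*(-9) = -6606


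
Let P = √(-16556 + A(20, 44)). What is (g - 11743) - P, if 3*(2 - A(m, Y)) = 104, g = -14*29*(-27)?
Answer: -781 - I*√149298/3 ≈ -781.0 - 128.8*I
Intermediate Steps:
g = 10962 (g = -406*(-27) = 10962)
A(m, Y) = -98/3 (A(m, Y) = 2 - ⅓*104 = 2 - 104/3 = -98/3)
P = I*√149298/3 (P = √(-16556 - 98/3) = √(-49766/3) = I*√149298/3 ≈ 128.8*I)
(g - 11743) - P = (10962 - 11743) - I*√149298/3 = -781 - I*√149298/3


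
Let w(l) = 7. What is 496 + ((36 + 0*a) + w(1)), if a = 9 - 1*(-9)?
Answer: 539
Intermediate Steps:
a = 18 (a = 9 + 9 = 18)
496 + ((36 + 0*a) + w(1)) = 496 + ((36 + 0*18) + 7) = 496 + ((36 + 0) + 7) = 496 + (36 + 7) = 496 + 43 = 539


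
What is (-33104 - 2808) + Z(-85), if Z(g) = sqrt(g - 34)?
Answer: -35912 + I*sqrt(119) ≈ -35912.0 + 10.909*I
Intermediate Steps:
Z(g) = sqrt(-34 + g)
(-33104 - 2808) + Z(-85) = (-33104 - 2808) + sqrt(-34 - 85) = -35912 + sqrt(-119) = -35912 + I*sqrt(119)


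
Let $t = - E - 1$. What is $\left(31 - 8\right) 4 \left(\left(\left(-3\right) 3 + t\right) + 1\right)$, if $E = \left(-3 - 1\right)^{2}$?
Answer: $-2300$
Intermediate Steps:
$E = 16$ ($E = \left(-4\right)^{2} = 16$)
$t = -17$ ($t = \left(-1\right) 16 - 1 = -16 - 1 = -17$)
$\left(31 - 8\right) 4 \left(\left(\left(-3\right) 3 + t\right) + 1\right) = \left(31 - 8\right) 4 \left(\left(\left(-3\right) 3 - 17\right) + 1\right) = 23 \cdot 4 \left(\left(-9 - 17\right) + 1\right) = 23 \cdot 4 \left(-26 + 1\right) = 23 \cdot 4 \left(-25\right) = 23 \left(-100\right) = -2300$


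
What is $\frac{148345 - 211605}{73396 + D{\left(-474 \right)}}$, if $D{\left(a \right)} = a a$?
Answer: $- \frac{15815}{74518} \approx -0.21223$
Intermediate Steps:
$D{\left(a \right)} = a^{2}$
$\frac{148345 - 211605}{73396 + D{\left(-474 \right)}} = \frac{148345 - 211605}{73396 + \left(-474\right)^{2}} = - \frac{63260}{73396 + 224676} = - \frac{63260}{298072} = \left(-63260\right) \frac{1}{298072} = - \frac{15815}{74518}$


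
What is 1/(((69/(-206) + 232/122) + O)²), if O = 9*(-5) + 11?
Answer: 157904356/166102708249 ≈ 0.00095064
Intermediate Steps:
O = -34 (O = -45 + 11 = -34)
1/(((69/(-206) + 232/122) + O)²) = 1/(((69/(-206) + 232/122) - 34)²) = 1/(((69*(-1/206) + 232*(1/122)) - 34)²) = 1/(((-69/206 + 116/61) - 34)²) = 1/((19687/12566 - 34)²) = 1/((-407557/12566)²) = 1/(166102708249/157904356) = 157904356/166102708249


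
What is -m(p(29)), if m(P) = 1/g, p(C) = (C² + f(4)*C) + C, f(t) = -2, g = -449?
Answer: 1/449 ≈ 0.0022272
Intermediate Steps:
p(C) = C² - C (p(C) = (C² - 2*C) + C = C² - C)
m(P) = -1/449 (m(P) = 1/(-449) = -1/449)
-m(p(29)) = -1*(-1/449) = 1/449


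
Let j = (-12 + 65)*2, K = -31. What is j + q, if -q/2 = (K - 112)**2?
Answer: -40792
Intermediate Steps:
q = -40898 (q = -2*(-31 - 112)**2 = -2*(-143)**2 = -2*20449 = -40898)
j = 106 (j = 53*2 = 106)
j + q = 106 - 40898 = -40792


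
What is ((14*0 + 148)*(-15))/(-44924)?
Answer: 555/11231 ≈ 0.049417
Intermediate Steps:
((14*0 + 148)*(-15))/(-44924) = ((0 + 148)*(-15))*(-1/44924) = (148*(-15))*(-1/44924) = -2220*(-1/44924) = 555/11231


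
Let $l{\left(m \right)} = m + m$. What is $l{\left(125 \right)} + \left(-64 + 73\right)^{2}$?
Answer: $331$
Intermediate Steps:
$l{\left(m \right)} = 2 m$
$l{\left(125 \right)} + \left(-64 + 73\right)^{2} = 2 \cdot 125 + \left(-64 + 73\right)^{2} = 250 + 9^{2} = 250 + 81 = 331$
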